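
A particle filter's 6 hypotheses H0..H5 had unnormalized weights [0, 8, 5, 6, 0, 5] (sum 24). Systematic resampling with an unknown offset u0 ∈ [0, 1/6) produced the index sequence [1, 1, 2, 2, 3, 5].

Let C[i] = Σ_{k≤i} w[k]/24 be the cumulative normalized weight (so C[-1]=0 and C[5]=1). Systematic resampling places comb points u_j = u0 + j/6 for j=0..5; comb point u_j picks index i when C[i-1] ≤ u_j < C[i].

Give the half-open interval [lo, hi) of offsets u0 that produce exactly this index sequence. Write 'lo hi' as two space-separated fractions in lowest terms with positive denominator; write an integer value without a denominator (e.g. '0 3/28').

0 1/24

C = [0, 1/3, 13/24, 19/24, 19/24, 1]
j=0 picked index 1: u0 ∈ [0, 1/3)
j=1 picked index 1: u0 ∈ [-1/6, 1/6)
j=2 picked index 2: u0 ∈ [0, 5/24)
j=3 picked index 2: u0 ∈ [-1/6, 1/24)
j=4 picked index 3: u0 ∈ [-1/8, 1/8)
j=5 picked index 5: u0 ∈ [-1/24, 1/6)
intersection: [0, 1/24)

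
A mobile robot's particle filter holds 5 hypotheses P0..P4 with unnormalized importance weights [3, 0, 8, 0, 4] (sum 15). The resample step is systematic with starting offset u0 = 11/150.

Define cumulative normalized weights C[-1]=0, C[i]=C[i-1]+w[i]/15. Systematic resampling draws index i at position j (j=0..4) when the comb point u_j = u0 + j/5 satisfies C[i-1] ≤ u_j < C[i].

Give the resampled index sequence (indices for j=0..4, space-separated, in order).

C = [1/5, 1/5, 11/15, 11/15, 1]
j=0: u_0=11/150 ∈ [0, 1/5) → index 0
j=1: u_1=41/150 ∈ [1/5, 11/15) → index 2
j=2: u_2=71/150 ∈ [1/5, 11/15) → index 2
j=3: u_3=101/150 ∈ [1/5, 11/15) → index 2
j=4: u_4=131/150 ∈ [11/15, 1) → index 4

0 2 2 2 4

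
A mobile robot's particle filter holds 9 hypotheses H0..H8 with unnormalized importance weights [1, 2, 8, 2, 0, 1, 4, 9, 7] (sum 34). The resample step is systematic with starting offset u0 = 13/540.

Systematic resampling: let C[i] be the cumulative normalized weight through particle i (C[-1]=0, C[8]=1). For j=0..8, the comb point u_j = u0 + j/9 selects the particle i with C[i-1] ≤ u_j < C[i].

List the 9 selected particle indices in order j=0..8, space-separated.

C = [1/34, 3/34, 11/34, 13/34, 13/34, 7/17, 9/17, 27/34, 1]
j=0: u_0=13/540 ∈ [0, 1/34) → index 0
j=1: u_1=73/540 ∈ [3/34, 11/34) → index 2
j=2: u_2=133/540 ∈ [3/34, 11/34) → index 2
j=3: u_3=193/540 ∈ [11/34, 13/34) → index 3
j=4: u_4=253/540 ∈ [7/17, 9/17) → index 6
j=5: u_5=313/540 ∈ [9/17, 27/34) → index 7
j=6: u_6=373/540 ∈ [9/17, 27/34) → index 7
j=7: u_7=433/540 ∈ [27/34, 1) → index 8
j=8: u_8=493/540 ∈ [27/34, 1) → index 8

0 2 2 3 6 7 7 8 8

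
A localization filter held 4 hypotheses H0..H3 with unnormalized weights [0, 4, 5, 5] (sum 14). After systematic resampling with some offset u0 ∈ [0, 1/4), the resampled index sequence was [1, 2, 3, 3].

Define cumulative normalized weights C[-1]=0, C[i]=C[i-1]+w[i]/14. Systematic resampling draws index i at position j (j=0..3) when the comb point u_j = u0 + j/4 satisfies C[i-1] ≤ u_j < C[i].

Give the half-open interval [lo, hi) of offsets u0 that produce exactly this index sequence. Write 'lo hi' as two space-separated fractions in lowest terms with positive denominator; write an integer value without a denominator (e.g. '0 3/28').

1/7 1/4

C = [0, 2/7, 9/14, 1]
j=0 picked index 1: u0 ∈ [0, 2/7)
j=1 picked index 2: u0 ∈ [1/28, 11/28)
j=2 picked index 3: u0 ∈ [1/7, 1/2)
j=3 picked index 3: u0 ∈ [-3/28, 1/4)
intersection: [1/7, 1/4)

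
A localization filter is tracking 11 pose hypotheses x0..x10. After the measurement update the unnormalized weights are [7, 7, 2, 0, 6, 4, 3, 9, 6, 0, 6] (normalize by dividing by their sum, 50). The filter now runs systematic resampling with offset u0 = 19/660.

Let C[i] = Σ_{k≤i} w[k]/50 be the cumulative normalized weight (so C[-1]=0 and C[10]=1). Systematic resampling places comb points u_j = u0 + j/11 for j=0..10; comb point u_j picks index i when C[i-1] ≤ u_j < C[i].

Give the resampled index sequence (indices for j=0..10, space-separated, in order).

C = [7/50, 7/25, 8/25, 8/25, 11/25, 13/25, 29/50, 19/25, 22/25, 22/25, 1]
j=0: u_0=19/660 ∈ [0, 7/50) → index 0
j=1: u_1=79/660 ∈ [0, 7/50) → index 0
j=2: u_2=139/660 ∈ [7/50, 7/25) → index 1
j=3: u_3=199/660 ∈ [7/25, 8/25) → index 2
j=4: u_4=259/660 ∈ [8/25, 11/25) → index 4
j=5: u_5=29/60 ∈ [11/25, 13/25) → index 5
j=6: u_6=379/660 ∈ [13/25, 29/50) → index 6
j=7: u_7=439/660 ∈ [29/50, 19/25) → index 7
j=8: u_8=499/660 ∈ [29/50, 19/25) → index 7
j=9: u_9=559/660 ∈ [19/25, 22/25) → index 8
j=10: u_10=619/660 ∈ [22/25, 1) → index 10

0 0 1 2 4 5 6 7 7 8 10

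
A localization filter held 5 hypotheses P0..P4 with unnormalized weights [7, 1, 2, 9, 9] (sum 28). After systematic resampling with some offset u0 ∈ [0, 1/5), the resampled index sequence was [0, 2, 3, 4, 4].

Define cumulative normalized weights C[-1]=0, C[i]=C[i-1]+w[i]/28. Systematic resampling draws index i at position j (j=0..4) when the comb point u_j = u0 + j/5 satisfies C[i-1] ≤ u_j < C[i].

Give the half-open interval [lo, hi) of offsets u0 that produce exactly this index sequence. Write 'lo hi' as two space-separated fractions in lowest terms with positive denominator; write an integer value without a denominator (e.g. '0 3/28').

3/35 11/70

C = [1/4, 2/7, 5/14, 19/28, 1]
j=0 picked index 0: u0 ∈ [0, 1/4)
j=1 picked index 2: u0 ∈ [3/35, 11/70)
j=2 picked index 3: u0 ∈ [-3/70, 39/140)
j=3 picked index 4: u0 ∈ [11/140, 2/5)
j=4 picked index 4: u0 ∈ [-17/140, 1/5)
intersection: [3/35, 11/70)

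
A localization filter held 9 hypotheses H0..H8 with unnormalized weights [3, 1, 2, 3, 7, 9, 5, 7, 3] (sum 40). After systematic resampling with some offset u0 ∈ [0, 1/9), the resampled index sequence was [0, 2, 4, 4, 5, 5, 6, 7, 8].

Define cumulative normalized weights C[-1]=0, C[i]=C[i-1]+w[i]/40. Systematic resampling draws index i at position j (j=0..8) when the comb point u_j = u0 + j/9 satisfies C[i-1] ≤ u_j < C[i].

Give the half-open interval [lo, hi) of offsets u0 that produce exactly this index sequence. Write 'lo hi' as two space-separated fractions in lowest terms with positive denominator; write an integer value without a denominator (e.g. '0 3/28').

C = [3/40, 1/10, 3/20, 9/40, 2/5, 5/8, 3/4, 37/40, 1]
j=0 picked index 0: u0 ∈ [0, 3/40)
j=1 picked index 2: u0 ∈ [-1/90, 7/180)
j=2 picked index 4: u0 ∈ [1/360, 8/45)
j=3 picked index 4: u0 ∈ [-13/120, 1/15)
j=4 picked index 5: u0 ∈ [-2/45, 13/72)
j=5 picked index 5: u0 ∈ [-7/45, 5/72)
j=6 picked index 6: u0 ∈ [-1/24, 1/12)
j=7 picked index 7: u0 ∈ [-1/36, 53/360)
j=8 picked index 8: u0 ∈ [13/360, 1/9)
intersection: [13/360, 7/180)

13/360 7/180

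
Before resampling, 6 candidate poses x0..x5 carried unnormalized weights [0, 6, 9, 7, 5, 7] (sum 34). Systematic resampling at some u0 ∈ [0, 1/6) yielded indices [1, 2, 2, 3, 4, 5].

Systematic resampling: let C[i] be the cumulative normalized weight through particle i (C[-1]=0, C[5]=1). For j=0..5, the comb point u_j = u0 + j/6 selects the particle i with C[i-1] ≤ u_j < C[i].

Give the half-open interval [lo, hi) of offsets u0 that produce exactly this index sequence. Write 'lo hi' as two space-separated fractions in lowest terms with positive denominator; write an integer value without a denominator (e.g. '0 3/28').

1/102 11/102

C = [0, 3/17, 15/34, 11/17, 27/34, 1]
j=0 picked index 1: u0 ∈ [0, 3/17)
j=1 picked index 2: u0 ∈ [1/102, 14/51)
j=2 picked index 2: u0 ∈ [-8/51, 11/102)
j=3 picked index 3: u0 ∈ [-1/17, 5/34)
j=4 picked index 4: u0 ∈ [-1/51, 13/102)
j=5 picked index 5: u0 ∈ [-2/51, 1/6)
intersection: [1/102, 11/102)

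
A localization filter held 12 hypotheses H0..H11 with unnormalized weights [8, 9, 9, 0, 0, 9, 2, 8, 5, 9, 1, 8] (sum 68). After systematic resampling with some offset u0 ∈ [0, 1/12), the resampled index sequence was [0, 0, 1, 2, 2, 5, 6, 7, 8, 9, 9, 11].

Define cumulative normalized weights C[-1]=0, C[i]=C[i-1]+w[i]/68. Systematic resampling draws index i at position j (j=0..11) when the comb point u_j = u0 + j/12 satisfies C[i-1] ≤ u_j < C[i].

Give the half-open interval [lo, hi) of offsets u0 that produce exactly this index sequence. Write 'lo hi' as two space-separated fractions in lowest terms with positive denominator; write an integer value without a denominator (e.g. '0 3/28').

C = [2/17, 1/4, 13/34, 13/34, 13/34, 35/68, 37/68, 45/68, 25/34, 59/68, 15/17, 1]
j=0 picked index 0: u0 ∈ [0, 2/17)
j=1 picked index 0: u0 ∈ [-1/12, 7/204)
j=2 picked index 1: u0 ∈ [-5/102, 1/12)
j=3 picked index 2: u0 ∈ [0, 9/68)
j=4 picked index 2: u0 ∈ [-1/12, 5/102)
j=5 picked index 5: u0 ∈ [-7/204, 5/51)
j=6 picked index 6: u0 ∈ [1/68, 3/68)
j=7 picked index 7: u0 ∈ [-2/51, 4/51)
j=8 picked index 8: u0 ∈ [-1/204, 7/102)
j=9 picked index 9: u0 ∈ [-1/68, 2/17)
j=10 picked index 9: u0 ∈ [-5/51, 7/204)
j=11 picked index 11: u0 ∈ [-7/204, 1/12)
intersection: [1/68, 7/204)

1/68 7/204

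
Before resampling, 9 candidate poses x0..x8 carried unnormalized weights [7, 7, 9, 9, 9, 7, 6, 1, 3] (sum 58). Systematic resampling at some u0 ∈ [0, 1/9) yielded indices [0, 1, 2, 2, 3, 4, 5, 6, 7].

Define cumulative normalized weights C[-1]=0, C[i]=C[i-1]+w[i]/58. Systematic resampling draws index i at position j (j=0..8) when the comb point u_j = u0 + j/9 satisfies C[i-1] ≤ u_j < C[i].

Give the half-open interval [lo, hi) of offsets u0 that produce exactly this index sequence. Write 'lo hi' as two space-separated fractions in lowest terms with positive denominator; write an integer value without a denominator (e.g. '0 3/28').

C = [7/58, 7/29, 23/58, 16/29, 41/58, 24/29, 27/29, 55/58, 1]
j=0 picked index 0: u0 ∈ [0, 7/58)
j=1 picked index 1: u0 ∈ [5/522, 34/261)
j=2 picked index 2: u0 ∈ [5/261, 91/522)
j=3 picked index 2: u0 ∈ [-8/87, 11/174)
j=4 picked index 3: u0 ∈ [-25/522, 28/261)
j=5 picked index 4: u0 ∈ [-1/261, 79/522)
j=6 picked index 5: u0 ∈ [7/174, 14/87)
j=7 picked index 6: u0 ∈ [13/261, 40/261)
j=8 picked index 7: u0 ∈ [11/261, 31/522)
intersection: [13/261, 31/522)

13/261 31/522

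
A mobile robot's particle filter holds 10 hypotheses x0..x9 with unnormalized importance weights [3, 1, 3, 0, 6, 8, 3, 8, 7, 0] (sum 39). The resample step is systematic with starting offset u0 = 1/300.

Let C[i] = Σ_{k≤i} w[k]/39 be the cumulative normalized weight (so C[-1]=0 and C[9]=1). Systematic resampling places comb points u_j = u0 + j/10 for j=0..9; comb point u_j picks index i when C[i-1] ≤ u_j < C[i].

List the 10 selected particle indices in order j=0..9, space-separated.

0 2 4 4 5 5 6 7 7 8

C = [1/13, 4/39, 7/39, 7/39, 1/3, 7/13, 8/13, 32/39, 1, 1]
j=0: u_0=1/300 ∈ [0, 1/13) → index 0
j=1: u_1=31/300 ∈ [4/39, 7/39) → index 2
j=2: u_2=61/300 ∈ [7/39, 1/3) → index 4
j=3: u_3=91/300 ∈ [7/39, 1/3) → index 4
j=4: u_4=121/300 ∈ [1/3, 7/13) → index 5
j=5: u_5=151/300 ∈ [1/3, 7/13) → index 5
j=6: u_6=181/300 ∈ [7/13, 8/13) → index 6
j=7: u_7=211/300 ∈ [8/13, 32/39) → index 7
j=8: u_8=241/300 ∈ [8/13, 32/39) → index 7
j=9: u_9=271/300 ∈ [32/39, 1) → index 8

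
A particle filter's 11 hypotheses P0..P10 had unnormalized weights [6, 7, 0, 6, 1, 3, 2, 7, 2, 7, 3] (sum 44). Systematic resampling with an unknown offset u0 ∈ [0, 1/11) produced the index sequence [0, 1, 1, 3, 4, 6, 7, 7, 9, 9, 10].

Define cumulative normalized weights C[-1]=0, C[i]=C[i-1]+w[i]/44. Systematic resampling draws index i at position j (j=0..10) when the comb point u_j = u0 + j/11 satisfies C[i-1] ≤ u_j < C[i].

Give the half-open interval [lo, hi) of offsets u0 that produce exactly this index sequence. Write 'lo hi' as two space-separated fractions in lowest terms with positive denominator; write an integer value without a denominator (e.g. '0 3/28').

3/44 1/11

C = [3/22, 13/44, 13/44, 19/44, 5/11, 23/44, 25/44, 8/11, 17/22, 41/44, 1]
j=0 picked index 0: u0 ∈ [0, 3/22)
j=1 picked index 1: u0 ∈ [1/22, 9/44)
j=2 picked index 1: u0 ∈ [-1/22, 5/44)
j=3 picked index 3: u0 ∈ [1/44, 7/44)
j=4 picked index 4: u0 ∈ [3/44, 1/11)
j=5 picked index 6: u0 ∈ [3/44, 5/44)
j=6 picked index 7: u0 ∈ [1/44, 2/11)
j=7 picked index 7: u0 ∈ [-3/44, 1/11)
j=8 picked index 9: u0 ∈ [1/22, 9/44)
j=9 picked index 9: u0 ∈ [-1/22, 5/44)
j=10 picked index 10: u0 ∈ [1/44, 1/11)
intersection: [3/44, 1/11)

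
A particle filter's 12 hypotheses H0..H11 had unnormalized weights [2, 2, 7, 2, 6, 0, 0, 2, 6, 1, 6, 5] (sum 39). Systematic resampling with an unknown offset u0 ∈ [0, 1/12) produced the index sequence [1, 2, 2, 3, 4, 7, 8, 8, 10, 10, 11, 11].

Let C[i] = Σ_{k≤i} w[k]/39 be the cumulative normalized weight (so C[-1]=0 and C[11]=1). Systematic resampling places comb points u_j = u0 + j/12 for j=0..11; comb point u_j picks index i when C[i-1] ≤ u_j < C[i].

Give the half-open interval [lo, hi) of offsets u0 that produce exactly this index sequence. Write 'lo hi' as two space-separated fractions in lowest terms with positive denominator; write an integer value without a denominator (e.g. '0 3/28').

11/156 1/12

C = [2/39, 4/39, 11/39, 1/3, 19/39, 19/39, 19/39, 7/13, 9/13, 28/39, 34/39, 1]
j=0 picked index 1: u0 ∈ [2/39, 4/39)
j=1 picked index 2: u0 ∈ [1/52, 31/156)
j=2 picked index 2: u0 ∈ [-5/78, 3/26)
j=3 picked index 3: u0 ∈ [5/156, 1/12)
j=4 picked index 4: u0 ∈ [0, 2/13)
j=5 picked index 7: u0 ∈ [11/156, 19/156)
j=6 picked index 8: u0 ∈ [1/26, 5/26)
j=7 picked index 8: u0 ∈ [-7/156, 17/156)
j=8 picked index 10: u0 ∈ [2/39, 8/39)
j=9 picked index 10: u0 ∈ [-5/156, 19/156)
j=10 picked index 11: u0 ∈ [1/26, 1/6)
j=11 picked index 11: u0 ∈ [-7/156, 1/12)
intersection: [11/156, 1/12)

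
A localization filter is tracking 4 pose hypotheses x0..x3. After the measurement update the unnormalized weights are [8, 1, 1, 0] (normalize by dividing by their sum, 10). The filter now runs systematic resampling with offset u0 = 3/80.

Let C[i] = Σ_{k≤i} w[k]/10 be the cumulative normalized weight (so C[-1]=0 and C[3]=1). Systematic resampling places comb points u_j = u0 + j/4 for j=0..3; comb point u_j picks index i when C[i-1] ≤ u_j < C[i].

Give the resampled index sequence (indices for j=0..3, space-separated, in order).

C = [4/5, 9/10, 1, 1]
j=0: u_0=3/80 ∈ [0, 4/5) → index 0
j=1: u_1=23/80 ∈ [0, 4/5) → index 0
j=2: u_2=43/80 ∈ [0, 4/5) → index 0
j=3: u_3=63/80 ∈ [0, 4/5) → index 0

0 0 0 0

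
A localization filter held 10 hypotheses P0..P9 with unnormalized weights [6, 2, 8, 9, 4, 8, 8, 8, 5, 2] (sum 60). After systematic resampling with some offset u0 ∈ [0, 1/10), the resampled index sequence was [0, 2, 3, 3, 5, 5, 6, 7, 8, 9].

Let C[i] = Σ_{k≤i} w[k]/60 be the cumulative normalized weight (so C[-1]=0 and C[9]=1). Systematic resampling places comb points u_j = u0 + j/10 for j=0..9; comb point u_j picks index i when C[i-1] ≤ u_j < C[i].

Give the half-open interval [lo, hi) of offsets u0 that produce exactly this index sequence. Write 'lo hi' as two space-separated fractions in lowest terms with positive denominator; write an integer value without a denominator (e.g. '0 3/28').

C = [1/10, 2/15, 4/15, 5/12, 29/60, 37/60, 3/4, 53/60, 29/30, 1]
j=0 picked index 0: u0 ∈ [0, 1/10)
j=1 picked index 2: u0 ∈ [1/30, 1/6)
j=2 picked index 3: u0 ∈ [1/15, 13/60)
j=3 picked index 3: u0 ∈ [-1/30, 7/60)
j=4 picked index 5: u0 ∈ [1/12, 13/60)
j=5 picked index 5: u0 ∈ [-1/60, 7/60)
j=6 picked index 6: u0 ∈ [1/60, 3/20)
j=7 picked index 7: u0 ∈ [1/20, 11/60)
j=8 picked index 8: u0 ∈ [1/12, 1/6)
j=9 picked index 9: u0 ∈ [1/15, 1/10)
intersection: [1/12, 1/10)

1/12 1/10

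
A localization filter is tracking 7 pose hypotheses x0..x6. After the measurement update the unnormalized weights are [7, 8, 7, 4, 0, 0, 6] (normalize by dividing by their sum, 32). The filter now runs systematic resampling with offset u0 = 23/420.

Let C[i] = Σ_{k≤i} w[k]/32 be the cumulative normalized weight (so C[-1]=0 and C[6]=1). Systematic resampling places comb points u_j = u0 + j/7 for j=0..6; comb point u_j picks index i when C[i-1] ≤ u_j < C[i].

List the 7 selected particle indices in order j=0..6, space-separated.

C = [7/32, 15/32, 11/16, 13/16, 13/16, 13/16, 1]
j=0: u_0=23/420 ∈ [0, 7/32) → index 0
j=1: u_1=83/420 ∈ [0, 7/32) → index 0
j=2: u_2=143/420 ∈ [7/32, 15/32) → index 1
j=3: u_3=29/60 ∈ [15/32, 11/16) → index 2
j=4: u_4=263/420 ∈ [15/32, 11/16) → index 2
j=5: u_5=323/420 ∈ [11/16, 13/16) → index 3
j=6: u_6=383/420 ∈ [13/16, 1) → index 6

0 0 1 2 2 3 6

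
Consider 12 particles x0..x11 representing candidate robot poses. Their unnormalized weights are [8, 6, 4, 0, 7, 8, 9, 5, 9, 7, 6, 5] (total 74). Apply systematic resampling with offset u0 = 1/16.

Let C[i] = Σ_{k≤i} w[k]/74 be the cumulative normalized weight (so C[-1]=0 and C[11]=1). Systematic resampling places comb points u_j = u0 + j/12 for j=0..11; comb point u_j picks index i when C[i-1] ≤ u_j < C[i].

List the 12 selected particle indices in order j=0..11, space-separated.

0 1 2 4 5 6 6 8 8 9 10 11

C = [4/37, 7/37, 9/37, 9/37, 25/74, 33/74, 21/37, 47/74, 28/37, 63/74, 69/74, 1]
j=0: u_0=1/16 ∈ [0, 4/37) → index 0
j=1: u_1=7/48 ∈ [4/37, 7/37) → index 1
j=2: u_2=11/48 ∈ [7/37, 9/37) → index 2
j=3: u_3=5/16 ∈ [9/37, 25/74) → index 4
j=4: u_4=19/48 ∈ [25/74, 33/74) → index 5
j=5: u_5=23/48 ∈ [33/74, 21/37) → index 6
j=6: u_6=9/16 ∈ [33/74, 21/37) → index 6
j=7: u_7=31/48 ∈ [47/74, 28/37) → index 8
j=8: u_8=35/48 ∈ [47/74, 28/37) → index 8
j=9: u_9=13/16 ∈ [28/37, 63/74) → index 9
j=10: u_10=43/48 ∈ [63/74, 69/74) → index 10
j=11: u_11=47/48 ∈ [69/74, 1) → index 11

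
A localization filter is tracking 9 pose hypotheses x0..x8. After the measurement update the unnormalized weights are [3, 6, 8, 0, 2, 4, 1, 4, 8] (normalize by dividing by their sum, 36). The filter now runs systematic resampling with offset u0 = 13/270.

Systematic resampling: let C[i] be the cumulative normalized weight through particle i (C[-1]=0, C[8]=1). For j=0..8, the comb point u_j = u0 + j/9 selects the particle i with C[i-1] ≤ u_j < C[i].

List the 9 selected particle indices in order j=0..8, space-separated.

0 1 2 2 4 5 7 8 8

C = [1/12, 1/4, 17/36, 17/36, 19/36, 23/36, 2/3, 7/9, 1]
j=0: u_0=13/270 ∈ [0, 1/12) → index 0
j=1: u_1=43/270 ∈ [1/12, 1/4) → index 1
j=2: u_2=73/270 ∈ [1/4, 17/36) → index 2
j=3: u_3=103/270 ∈ [1/4, 17/36) → index 2
j=4: u_4=133/270 ∈ [17/36, 19/36) → index 4
j=5: u_5=163/270 ∈ [19/36, 23/36) → index 5
j=6: u_6=193/270 ∈ [2/3, 7/9) → index 7
j=7: u_7=223/270 ∈ [7/9, 1) → index 8
j=8: u_8=253/270 ∈ [7/9, 1) → index 8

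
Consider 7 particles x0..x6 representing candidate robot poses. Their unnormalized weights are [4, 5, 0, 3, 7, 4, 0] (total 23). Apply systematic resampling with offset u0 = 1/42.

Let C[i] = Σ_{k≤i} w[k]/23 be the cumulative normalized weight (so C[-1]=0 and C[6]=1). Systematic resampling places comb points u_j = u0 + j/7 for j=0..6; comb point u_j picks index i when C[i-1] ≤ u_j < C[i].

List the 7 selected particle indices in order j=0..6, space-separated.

0 0 1 3 4 4 5

C = [4/23, 9/23, 9/23, 12/23, 19/23, 1, 1]
j=0: u_0=1/42 ∈ [0, 4/23) → index 0
j=1: u_1=1/6 ∈ [0, 4/23) → index 0
j=2: u_2=13/42 ∈ [4/23, 9/23) → index 1
j=3: u_3=19/42 ∈ [9/23, 12/23) → index 3
j=4: u_4=25/42 ∈ [12/23, 19/23) → index 4
j=5: u_5=31/42 ∈ [12/23, 19/23) → index 4
j=6: u_6=37/42 ∈ [19/23, 1) → index 5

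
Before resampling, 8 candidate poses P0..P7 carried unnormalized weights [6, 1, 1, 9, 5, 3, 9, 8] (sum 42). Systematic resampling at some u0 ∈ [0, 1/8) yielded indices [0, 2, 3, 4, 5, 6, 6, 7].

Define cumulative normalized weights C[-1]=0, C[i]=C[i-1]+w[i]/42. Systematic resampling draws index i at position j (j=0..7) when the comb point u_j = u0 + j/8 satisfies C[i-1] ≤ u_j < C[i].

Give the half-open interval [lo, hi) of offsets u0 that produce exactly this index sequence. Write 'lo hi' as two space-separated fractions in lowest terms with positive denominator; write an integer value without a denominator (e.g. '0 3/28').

C = [1/7, 1/6, 4/21, 17/42, 11/21, 25/42, 17/21, 1]
j=0 picked index 0: u0 ∈ [0, 1/7)
j=1 picked index 2: u0 ∈ [1/24, 11/168)
j=2 picked index 3: u0 ∈ [-5/84, 13/84)
j=3 picked index 4: u0 ∈ [5/168, 25/168)
j=4 picked index 5: u0 ∈ [1/42, 2/21)
j=5 picked index 6: u0 ∈ [-5/168, 31/168)
j=6 picked index 6: u0 ∈ [-13/84, 5/84)
j=7 picked index 7: u0 ∈ [-11/168, 1/8)
intersection: [1/24, 5/84)

1/24 5/84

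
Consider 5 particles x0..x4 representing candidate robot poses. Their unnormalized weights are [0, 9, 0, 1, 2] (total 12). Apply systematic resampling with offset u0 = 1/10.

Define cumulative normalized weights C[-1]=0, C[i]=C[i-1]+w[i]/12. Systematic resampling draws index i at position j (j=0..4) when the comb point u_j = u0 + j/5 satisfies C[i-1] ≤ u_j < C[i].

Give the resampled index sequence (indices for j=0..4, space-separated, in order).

C = [0, 3/4, 3/4, 5/6, 1]
j=0: u_0=1/10 ∈ [0, 3/4) → index 1
j=1: u_1=3/10 ∈ [0, 3/4) → index 1
j=2: u_2=1/2 ∈ [0, 3/4) → index 1
j=3: u_3=7/10 ∈ [0, 3/4) → index 1
j=4: u_4=9/10 ∈ [5/6, 1) → index 4

1 1 1 1 4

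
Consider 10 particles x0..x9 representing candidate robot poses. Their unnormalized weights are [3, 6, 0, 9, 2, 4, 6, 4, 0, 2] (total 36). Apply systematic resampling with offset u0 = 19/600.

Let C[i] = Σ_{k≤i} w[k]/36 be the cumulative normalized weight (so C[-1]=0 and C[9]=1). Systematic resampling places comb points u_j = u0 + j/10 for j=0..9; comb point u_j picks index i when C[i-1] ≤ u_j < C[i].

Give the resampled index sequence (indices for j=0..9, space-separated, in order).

0 1 1 3 3 4 5 6 6 7

C = [1/12, 1/4, 1/4, 1/2, 5/9, 2/3, 5/6, 17/18, 17/18, 1]
j=0: u_0=19/600 ∈ [0, 1/12) → index 0
j=1: u_1=79/600 ∈ [1/12, 1/4) → index 1
j=2: u_2=139/600 ∈ [1/12, 1/4) → index 1
j=3: u_3=199/600 ∈ [1/4, 1/2) → index 3
j=4: u_4=259/600 ∈ [1/4, 1/2) → index 3
j=5: u_5=319/600 ∈ [1/2, 5/9) → index 4
j=6: u_6=379/600 ∈ [5/9, 2/3) → index 5
j=7: u_7=439/600 ∈ [2/3, 5/6) → index 6
j=8: u_8=499/600 ∈ [2/3, 5/6) → index 6
j=9: u_9=559/600 ∈ [5/6, 17/18) → index 7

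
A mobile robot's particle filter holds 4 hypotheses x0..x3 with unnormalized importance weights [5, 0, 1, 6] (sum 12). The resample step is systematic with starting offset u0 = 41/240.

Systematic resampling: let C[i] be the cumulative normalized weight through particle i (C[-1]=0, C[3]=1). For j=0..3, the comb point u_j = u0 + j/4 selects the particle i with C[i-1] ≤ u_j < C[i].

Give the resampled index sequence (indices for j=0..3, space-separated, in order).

0 2 3 3

C = [5/12, 5/12, 1/2, 1]
j=0: u_0=41/240 ∈ [0, 5/12) → index 0
j=1: u_1=101/240 ∈ [5/12, 1/2) → index 2
j=2: u_2=161/240 ∈ [1/2, 1) → index 3
j=3: u_3=221/240 ∈ [1/2, 1) → index 3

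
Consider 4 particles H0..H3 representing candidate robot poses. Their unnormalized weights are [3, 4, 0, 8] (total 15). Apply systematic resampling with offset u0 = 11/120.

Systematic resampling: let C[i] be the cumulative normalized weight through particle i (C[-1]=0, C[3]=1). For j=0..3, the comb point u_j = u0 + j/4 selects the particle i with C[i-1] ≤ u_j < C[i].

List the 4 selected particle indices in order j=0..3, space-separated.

C = [1/5, 7/15, 7/15, 1]
j=0: u_0=11/120 ∈ [0, 1/5) → index 0
j=1: u_1=41/120 ∈ [1/5, 7/15) → index 1
j=2: u_2=71/120 ∈ [7/15, 1) → index 3
j=3: u_3=101/120 ∈ [7/15, 1) → index 3

0 1 3 3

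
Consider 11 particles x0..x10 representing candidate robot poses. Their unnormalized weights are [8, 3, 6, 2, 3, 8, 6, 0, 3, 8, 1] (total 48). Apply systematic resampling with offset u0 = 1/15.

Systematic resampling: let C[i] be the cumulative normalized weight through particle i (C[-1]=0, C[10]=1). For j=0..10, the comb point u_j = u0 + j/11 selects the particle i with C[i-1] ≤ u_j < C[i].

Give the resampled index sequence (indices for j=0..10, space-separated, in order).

C = [1/6, 11/48, 17/48, 19/48, 11/24, 5/8, 3/4, 3/4, 13/16, 47/48, 1]
j=0: u_0=1/15 ∈ [0, 1/6) → index 0
j=1: u_1=26/165 ∈ [0, 1/6) → index 0
j=2: u_2=41/165 ∈ [11/48, 17/48) → index 2
j=3: u_3=56/165 ∈ [11/48, 17/48) → index 2
j=4: u_4=71/165 ∈ [19/48, 11/24) → index 4
j=5: u_5=86/165 ∈ [11/24, 5/8) → index 5
j=6: u_6=101/165 ∈ [11/24, 5/8) → index 5
j=7: u_7=116/165 ∈ [5/8, 3/4) → index 6
j=8: u_8=131/165 ∈ [3/4, 13/16) → index 8
j=9: u_9=146/165 ∈ [13/16, 47/48) → index 9
j=10: u_10=161/165 ∈ [13/16, 47/48) → index 9

0 0 2 2 4 5 5 6 8 9 9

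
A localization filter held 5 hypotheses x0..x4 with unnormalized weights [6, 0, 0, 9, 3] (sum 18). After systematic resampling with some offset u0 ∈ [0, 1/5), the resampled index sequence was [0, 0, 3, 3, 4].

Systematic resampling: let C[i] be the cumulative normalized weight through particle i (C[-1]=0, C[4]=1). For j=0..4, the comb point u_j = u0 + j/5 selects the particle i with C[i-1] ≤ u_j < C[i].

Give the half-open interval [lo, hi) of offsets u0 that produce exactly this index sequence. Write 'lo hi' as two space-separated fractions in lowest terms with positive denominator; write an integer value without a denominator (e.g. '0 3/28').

1/30 2/15

C = [1/3, 1/3, 1/3, 5/6, 1]
j=0 picked index 0: u0 ∈ [0, 1/3)
j=1 picked index 0: u0 ∈ [-1/5, 2/15)
j=2 picked index 3: u0 ∈ [-1/15, 13/30)
j=3 picked index 3: u0 ∈ [-4/15, 7/30)
j=4 picked index 4: u0 ∈ [1/30, 1/5)
intersection: [1/30, 2/15)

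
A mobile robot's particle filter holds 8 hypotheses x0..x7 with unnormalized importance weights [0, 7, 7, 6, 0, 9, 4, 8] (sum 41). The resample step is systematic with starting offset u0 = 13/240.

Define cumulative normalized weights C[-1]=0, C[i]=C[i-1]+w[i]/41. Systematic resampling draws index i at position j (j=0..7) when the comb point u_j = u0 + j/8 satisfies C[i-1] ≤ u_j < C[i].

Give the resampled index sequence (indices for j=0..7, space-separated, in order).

C = [0, 7/41, 14/41, 20/41, 20/41, 29/41, 33/41, 1]
j=0: u_0=13/240 ∈ [0, 7/41) → index 1
j=1: u_1=43/240 ∈ [7/41, 14/41) → index 2
j=2: u_2=73/240 ∈ [7/41, 14/41) → index 2
j=3: u_3=103/240 ∈ [14/41, 20/41) → index 3
j=4: u_4=133/240 ∈ [20/41, 29/41) → index 5
j=5: u_5=163/240 ∈ [20/41, 29/41) → index 5
j=6: u_6=193/240 ∈ [29/41, 33/41) → index 6
j=7: u_7=223/240 ∈ [33/41, 1) → index 7

1 2 2 3 5 5 6 7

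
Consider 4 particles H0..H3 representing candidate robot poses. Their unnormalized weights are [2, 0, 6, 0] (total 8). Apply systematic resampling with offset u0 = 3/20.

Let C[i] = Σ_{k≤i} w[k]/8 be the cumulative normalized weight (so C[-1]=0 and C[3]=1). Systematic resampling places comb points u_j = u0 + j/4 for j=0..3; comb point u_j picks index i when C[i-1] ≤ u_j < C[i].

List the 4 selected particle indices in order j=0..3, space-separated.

0 2 2 2

C = [1/4, 1/4, 1, 1]
j=0: u_0=3/20 ∈ [0, 1/4) → index 0
j=1: u_1=2/5 ∈ [1/4, 1) → index 2
j=2: u_2=13/20 ∈ [1/4, 1) → index 2
j=3: u_3=9/10 ∈ [1/4, 1) → index 2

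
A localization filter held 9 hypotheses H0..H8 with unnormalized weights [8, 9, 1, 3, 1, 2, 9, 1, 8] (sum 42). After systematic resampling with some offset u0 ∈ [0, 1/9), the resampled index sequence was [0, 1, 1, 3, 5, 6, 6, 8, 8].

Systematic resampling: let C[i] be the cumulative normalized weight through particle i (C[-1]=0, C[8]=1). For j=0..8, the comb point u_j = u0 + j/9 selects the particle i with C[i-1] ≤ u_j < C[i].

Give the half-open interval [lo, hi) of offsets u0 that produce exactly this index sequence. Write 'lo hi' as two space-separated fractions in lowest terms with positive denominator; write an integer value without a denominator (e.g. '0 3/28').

C = [4/21, 17/42, 3/7, 1/2, 11/21, 4/7, 11/14, 17/21, 1]
j=0 picked index 0: u0 ∈ [0, 4/21)
j=1 picked index 1: u0 ∈ [5/63, 37/126)
j=2 picked index 1: u0 ∈ [-2/63, 23/126)
j=3 picked index 3: u0 ∈ [2/21, 1/6)
j=4 picked index 5: u0 ∈ [5/63, 8/63)
j=5 picked index 6: u0 ∈ [1/63, 29/126)
j=6 picked index 6: u0 ∈ [-2/21, 5/42)
j=7 picked index 8: u0 ∈ [2/63, 2/9)
j=8 picked index 8: u0 ∈ [-5/63, 1/9)
intersection: [2/21, 1/9)

2/21 1/9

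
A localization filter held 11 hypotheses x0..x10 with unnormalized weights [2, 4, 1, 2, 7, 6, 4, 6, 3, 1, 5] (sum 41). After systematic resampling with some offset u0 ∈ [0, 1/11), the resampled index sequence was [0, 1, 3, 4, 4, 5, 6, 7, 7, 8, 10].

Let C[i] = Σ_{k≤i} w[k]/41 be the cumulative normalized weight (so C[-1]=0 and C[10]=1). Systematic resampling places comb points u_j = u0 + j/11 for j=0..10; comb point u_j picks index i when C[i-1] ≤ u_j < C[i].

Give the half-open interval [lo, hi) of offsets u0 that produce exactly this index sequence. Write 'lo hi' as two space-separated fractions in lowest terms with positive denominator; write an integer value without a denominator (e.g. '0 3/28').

0 12/451

C = [2/41, 6/41, 7/41, 9/41, 16/41, 22/41, 26/41, 32/41, 35/41, 36/41, 1]
j=0 picked index 0: u0 ∈ [0, 2/41)
j=1 picked index 1: u0 ∈ [-19/451, 25/451)
j=2 picked index 3: u0 ∈ [-5/451, 17/451)
j=3 picked index 4: u0 ∈ [-24/451, 53/451)
j=4 picked index 4: u0 ∈ [-65/451, 12/451)
j=5 picked index 5: u0 ∈ [-29/451, 37/451)
j=6 picked index 6: u0 ∈ [-4/451, 40/451)
j=7 picked index 7: u0 ∈ [-1/451, 65/451)
j=8 picked index 7: u0 ∈ [-42/451, 24/451)
j=9 picked index 8: u0 ∈ [-17/451, 16/451)
j=10 picked index 10: u0 ∈ [-14/451, 1/11)
intersection: [0, 12/451)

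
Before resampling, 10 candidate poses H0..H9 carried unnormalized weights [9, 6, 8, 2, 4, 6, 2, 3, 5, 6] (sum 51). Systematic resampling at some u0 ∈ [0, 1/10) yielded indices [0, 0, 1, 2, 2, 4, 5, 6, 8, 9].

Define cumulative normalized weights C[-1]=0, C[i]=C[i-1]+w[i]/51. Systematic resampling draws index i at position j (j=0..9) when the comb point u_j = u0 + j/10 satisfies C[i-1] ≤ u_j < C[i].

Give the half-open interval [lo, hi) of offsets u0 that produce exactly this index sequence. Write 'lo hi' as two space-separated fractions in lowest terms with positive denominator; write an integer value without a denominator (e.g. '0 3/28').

C = [3/17, 5/17, 23/51, 25/51, 29/51, 35/51, 37/51, 40/51, 15/17, 1]
j=0 picked index 0: u0 ∈ [0, 3/17)
j=1 picked index 0: u0 ∈ [-1/10, 13/170)
j=2 picked index 1: u0 ∈ [-2/85, 8/85)
j=3 picked index 2: u0 ∈ [-1/170, 77/510)
j=4 picked index 2: u0 ∈ [-9/85, 13/255)
j=5 picked index 4: u0 ∈ [-1/102, 7/102)
j=6 picked index 5: u0 ∈ [-8/255, 22/255)
j=7 picked index 6: u0 ∈ [-7/510, 13/510)
j=8 picked index 8: u0 ∈ [-4/255, 7/85)
j=9 picked index 9: u0 ∈ [-3/170, 1/10)
intersection: [0, 13/510)

0 13/510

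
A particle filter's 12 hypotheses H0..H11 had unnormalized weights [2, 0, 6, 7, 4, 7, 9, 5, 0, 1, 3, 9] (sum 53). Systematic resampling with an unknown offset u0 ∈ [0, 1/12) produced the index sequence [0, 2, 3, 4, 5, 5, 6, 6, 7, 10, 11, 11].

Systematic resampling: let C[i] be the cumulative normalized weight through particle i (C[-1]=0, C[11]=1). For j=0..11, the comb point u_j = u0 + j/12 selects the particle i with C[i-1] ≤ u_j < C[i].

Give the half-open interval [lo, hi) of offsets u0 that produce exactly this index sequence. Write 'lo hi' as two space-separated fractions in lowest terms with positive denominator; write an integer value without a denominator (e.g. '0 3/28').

7/212 2/53

C = [2/53, 2/53, 8/53, 15/53, 19/53, 26/53, 35/53, 40/53, 40/53, 41/53, 44/53, 1]
j=0 picked index 0: u0 ∈ [0, 2/53)
j=1 picked index 2: u0 ∈ [-29/636, 43/636)
j=2 picked index 3: u0 ∈ [-5/318, 37/318)
j=3 picked index 4: u0 ∈ [7/212, 23/212)
j=4 picked index 5: u0 ∈ [4/159, 25/159)
j=5 picked index 5: u0 ∈ [-37/636, 47/636)
j=6 picked index 6: u0 ∈ [-1/106, 17/106)
j=7 picked index 6: u0 ∈ [-59/636, 49/636)
j=8 picked index 7: u0 ∈ [-1/159, 14/159)
j=9 picked index 10: u0 ∈ [5/212, 17/212)
j=10 picked index 11: u0 ∈ [-1/318, 1/6)
j=11 picked index 11: u0 ∈ [-55/636, 1/12)
intersection: [7/212, 2/53)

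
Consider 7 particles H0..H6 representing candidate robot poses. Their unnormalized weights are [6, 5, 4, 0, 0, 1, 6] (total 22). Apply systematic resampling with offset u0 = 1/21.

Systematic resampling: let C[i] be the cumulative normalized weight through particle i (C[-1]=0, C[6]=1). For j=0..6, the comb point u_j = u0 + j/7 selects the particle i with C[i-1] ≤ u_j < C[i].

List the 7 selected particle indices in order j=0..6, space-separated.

0 0 1 1 2 6 6

C = [3/11, 1/2, 15/22, 15/22, 15/22, 8/11, 1]
j=0: u_0=1/21 ∈ [0, 3/11) → index 0
j=1: u_1=4/21 ∈ [0, 3/11) → index 0
j=2: u_2=1/3 ∈ [3/11, 1/2) → index 1
j=3: u_3=10/21 ∈ [3/11, 1/2) → index 1
j=4: u_4=13/21 ∈ [1/2, 15/22) → index 2
j=5: u_5=16/21 ∈ [8/11, 1) → index 6
j=6: u_6=19/21 ∈ [8/11, 1) → index 6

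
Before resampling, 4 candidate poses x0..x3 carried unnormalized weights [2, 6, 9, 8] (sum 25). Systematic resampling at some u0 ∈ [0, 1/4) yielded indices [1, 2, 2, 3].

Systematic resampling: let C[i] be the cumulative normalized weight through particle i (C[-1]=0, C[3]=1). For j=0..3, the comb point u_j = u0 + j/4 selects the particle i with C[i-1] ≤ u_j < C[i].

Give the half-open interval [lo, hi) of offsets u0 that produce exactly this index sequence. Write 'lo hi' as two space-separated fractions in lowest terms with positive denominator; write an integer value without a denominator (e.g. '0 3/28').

2/25 9/50

C = [2/25, 8/25, 17/25, 1]
j=0 picked index 1: u0 ∈ [2/25, 8/25)
j=1 picked index 2: u0 ∈ [7/100, 43/100)
j=2 picked index 2: u0 ∈ [-9/50, 9/50)
j=3 picked index 3: u0 ∈ [-7/100, 1/4)
intersection: [2/25, 9/50)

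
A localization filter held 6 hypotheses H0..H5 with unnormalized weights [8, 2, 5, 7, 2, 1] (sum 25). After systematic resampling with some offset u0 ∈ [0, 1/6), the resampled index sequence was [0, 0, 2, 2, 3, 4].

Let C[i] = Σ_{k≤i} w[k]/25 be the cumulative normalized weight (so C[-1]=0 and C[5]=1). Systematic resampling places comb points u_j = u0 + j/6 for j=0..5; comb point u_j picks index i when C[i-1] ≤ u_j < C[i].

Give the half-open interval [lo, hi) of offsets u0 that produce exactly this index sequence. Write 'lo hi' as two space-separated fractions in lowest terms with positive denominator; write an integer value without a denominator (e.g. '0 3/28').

C = [8/25, 2/5, 3/5, 22/25, 24/25, 1]
j=0 picked index 0: u0 ∈ [0, 8/25)
j=1 picked index 0: u0 ∈ [-1/6, 23/150)
j=2 picked index 2: u0 ∈ [1/15, 4/15)
j=3 picked index 2: u0 ∈ [-1/10, 1/10)
j=4 picked index 3: u0 ∈ [-1/15, 16/75)
j=5 picked index 4: u0 ∈ [7/150, 19/150)
intersection: [1/15, 1/10)

1/15 1/10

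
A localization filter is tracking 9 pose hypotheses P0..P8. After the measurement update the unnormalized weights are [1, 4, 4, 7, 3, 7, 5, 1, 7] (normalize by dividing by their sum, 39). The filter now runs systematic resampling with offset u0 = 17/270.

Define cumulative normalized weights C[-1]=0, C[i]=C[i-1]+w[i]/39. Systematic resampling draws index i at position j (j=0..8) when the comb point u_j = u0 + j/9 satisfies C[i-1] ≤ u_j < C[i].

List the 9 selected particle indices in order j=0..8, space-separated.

C = [1/39, 5/39, 3/13, 16/39, 19/39, 2/3, 31/39, 32/39, 1]
j=0: u_0=17/270 ∈ [1/39, 5/39) → index 1
j=1: u_1=47/270 ∈ [5/39, 3/13) → index 2
j=2: u_2=77/270 ∈ [3/13, 16/39) → index 3
j=3: u_3=107/270 ∈ [3/13, 16/39) → index 3
j=4: u_4=137/270 ∈ [19/39, 2/3) → index 5
j=5: u_5=167/270 ∈ [19/39, 2/3) → index 5
j=6: u_6=197/270 ∈ [2/3, 31/39) → index 6
j=7: u_7=227/270 ∈ [32/39, 1) → index 8
j=8: u_8=257/270 ∈ [32/39, 1) → index 8

1 2 3 3 5 5 6 8 8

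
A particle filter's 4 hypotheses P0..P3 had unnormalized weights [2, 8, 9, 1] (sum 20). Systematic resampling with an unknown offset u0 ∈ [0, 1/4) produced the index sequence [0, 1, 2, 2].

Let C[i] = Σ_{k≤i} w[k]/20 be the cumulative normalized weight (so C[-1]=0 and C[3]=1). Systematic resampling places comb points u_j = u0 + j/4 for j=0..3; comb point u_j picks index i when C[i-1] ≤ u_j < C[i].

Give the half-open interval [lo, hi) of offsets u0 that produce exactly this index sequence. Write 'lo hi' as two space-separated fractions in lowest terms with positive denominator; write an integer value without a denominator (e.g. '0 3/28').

0 1/10

C = [1/10, 1/2, 19/20, 1]
j=0 picked index 0: u0 ∈ [0, 1/10)
j=1 picked index 1: u0 ∈ [-3/20, 1/4)
j=2 picked index 2: u0 ∈ [0, 9/20)
j=3 picked index 2: u0 ∈ [-1/4, 1/5)
intersection: [0, 1/10)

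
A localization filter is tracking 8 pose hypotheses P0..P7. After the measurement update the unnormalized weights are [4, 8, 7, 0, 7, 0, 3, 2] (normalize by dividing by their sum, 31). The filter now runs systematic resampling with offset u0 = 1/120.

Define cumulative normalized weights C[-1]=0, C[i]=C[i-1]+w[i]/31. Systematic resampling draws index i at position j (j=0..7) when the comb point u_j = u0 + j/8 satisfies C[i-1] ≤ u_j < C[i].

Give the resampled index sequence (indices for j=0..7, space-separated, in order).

0 1 1 1 2 4 4 6

C = [4/31, 12/31, 19/31, 19/31, 26/31, 26/31, 29/31, 1]
j=0: u_0=1/120 ∈ [0, 4/31) → index 0
j=1: u_1=2/15 ∈ [4/31, 12/31) → index 1
j=2: u_2=31/120 ∈ [4/31, 12/31) → index 1
j=3: u_3=23/60 ∈ [4/31, 12/31) → index 1
j=4: u_4=61/120 ∈ [12/31, 19/31) → index 2
j=5: u_5=19/30 ∈ [19/31, 26/31) → index 4
j=6: u_6=91/120 ∈ [19/31, 26/31) → index 4
j=7: u_7=53/60 ∈ [26/31, 29/31) → index 6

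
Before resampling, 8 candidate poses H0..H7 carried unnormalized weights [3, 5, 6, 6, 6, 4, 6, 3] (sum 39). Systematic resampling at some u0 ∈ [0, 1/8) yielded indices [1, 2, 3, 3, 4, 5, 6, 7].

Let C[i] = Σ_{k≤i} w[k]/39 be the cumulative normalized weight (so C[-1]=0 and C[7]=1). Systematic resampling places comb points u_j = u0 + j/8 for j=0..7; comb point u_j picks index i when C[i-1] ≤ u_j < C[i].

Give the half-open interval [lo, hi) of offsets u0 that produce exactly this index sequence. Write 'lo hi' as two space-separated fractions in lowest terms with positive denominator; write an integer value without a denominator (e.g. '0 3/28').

17/156 1/8

C = [1/13, 8/39, 14/39, 20/39, 2/3, 10/13, 12/13, 1]
j=0 picked index 1: u0 ∈ [1/13, 8/39)
j=1 picked index 2: u0 ∈ [25/312, 73/312)
j=2 picked index 3: u0 ∈ [17/156, 41/156)
j=3 picked index 3: u0 ∈ [-5/312, 43/312)
j=4 picked index 4: u0 ∈ [1/78, 1/6)
j=5 picked index 5: u0 ∈ [1/24, 15/104)
j=6 picked index 6: u0 ∈ [1/52, 9/52)
j=7 picked index 7: u0 ∈ [5/104, 1/8)
intersection: [17/156, 1/8)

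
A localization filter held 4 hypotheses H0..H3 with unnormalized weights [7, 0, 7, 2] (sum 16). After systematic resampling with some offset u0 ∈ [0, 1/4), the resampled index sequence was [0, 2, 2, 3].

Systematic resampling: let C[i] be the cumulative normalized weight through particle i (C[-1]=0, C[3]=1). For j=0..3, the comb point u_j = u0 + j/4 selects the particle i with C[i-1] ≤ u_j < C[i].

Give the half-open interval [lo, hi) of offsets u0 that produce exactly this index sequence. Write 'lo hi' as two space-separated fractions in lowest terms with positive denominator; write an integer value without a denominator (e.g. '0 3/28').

3/16 1/4

C = [7/16, 7/16, 7/8, 1]
j=0 picked index 0: u0 ∈ [0, 7/16)
j=1 picked index 2: u0 ∈ [3/16, 5/8)
j=2 picked index 2: u0 ∈ [-1/16, 3/8)
j=3 picked index 3: u0 ∈ [1/8, 1/4)
intersection: [3/16, 1/4)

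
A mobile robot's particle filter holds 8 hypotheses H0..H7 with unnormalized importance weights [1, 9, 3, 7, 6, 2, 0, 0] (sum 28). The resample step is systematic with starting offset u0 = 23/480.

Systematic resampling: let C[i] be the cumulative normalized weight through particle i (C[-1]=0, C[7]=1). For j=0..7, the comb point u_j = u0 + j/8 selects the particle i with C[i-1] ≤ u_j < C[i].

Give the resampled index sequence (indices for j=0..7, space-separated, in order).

C = [1/28, 5/14, 13/28, 5/7, 13/14, 1, 1, 1]
j=0: u_0=23/480 ∈ [1/28, 5/14) → index 1
j=1: u_1=83/480 ∈ [1/28, 5/14) → index 1
j=2: u_2=143/480 ∈ [1/28, 5/14) → index 1
j=3: u_3=203/480 ∈ [5/14, 13/28) → index 2
j=4: u_4=263/480 ∈ [13/28, 5/7) → index 3
j=5: u_5=323/480 ∈ [13/28, 5/7) → index 3
j=6: u_6=383/480 ∈ [5/7, 13/14) → index 4
j=7: u_7=443/480 ∈ [5/7, 13/14) → index 4

1 1 1 2 3 3 4 4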